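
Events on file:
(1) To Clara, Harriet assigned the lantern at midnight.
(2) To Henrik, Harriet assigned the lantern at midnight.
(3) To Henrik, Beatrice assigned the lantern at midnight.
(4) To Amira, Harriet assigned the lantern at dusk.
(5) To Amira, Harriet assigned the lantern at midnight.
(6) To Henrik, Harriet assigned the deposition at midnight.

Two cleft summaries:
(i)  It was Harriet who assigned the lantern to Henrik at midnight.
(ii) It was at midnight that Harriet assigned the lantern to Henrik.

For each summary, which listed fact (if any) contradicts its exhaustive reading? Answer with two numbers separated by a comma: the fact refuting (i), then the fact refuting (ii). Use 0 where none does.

3, 0

Summary (i) focuses "Harriet" (the agent); background the lantern as thing and Henrik as recipient and at midnight as setting. Fact (3) matches that background with agent = Beatrice — refutes (i).
Summary (ii) focuses "at midnight" (the setting); background Harriet as agent and the lantern as thing and Henrik as recipient. No fact matches that background with a different setting, so 0.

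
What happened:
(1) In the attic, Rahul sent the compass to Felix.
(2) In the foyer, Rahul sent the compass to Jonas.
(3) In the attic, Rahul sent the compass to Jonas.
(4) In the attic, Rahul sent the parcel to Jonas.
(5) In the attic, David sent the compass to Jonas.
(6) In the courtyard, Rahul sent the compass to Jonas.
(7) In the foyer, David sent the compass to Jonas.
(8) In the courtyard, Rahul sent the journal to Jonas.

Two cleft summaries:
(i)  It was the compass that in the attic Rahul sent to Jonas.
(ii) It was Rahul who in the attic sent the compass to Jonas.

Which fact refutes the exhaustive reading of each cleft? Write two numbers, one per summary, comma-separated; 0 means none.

(i): focus "the compass". Looking for same agent, recipient, setting (Rahul / Jonas / in the attic) with some other thing — fact (4) has the parcel there. Refuted.
(ii): focus "Rahul". Looking for same thing, recipient, setting (the compass / Jonas / in the attic) with some other agent — fact (5) has David there. Refuted.

4, 5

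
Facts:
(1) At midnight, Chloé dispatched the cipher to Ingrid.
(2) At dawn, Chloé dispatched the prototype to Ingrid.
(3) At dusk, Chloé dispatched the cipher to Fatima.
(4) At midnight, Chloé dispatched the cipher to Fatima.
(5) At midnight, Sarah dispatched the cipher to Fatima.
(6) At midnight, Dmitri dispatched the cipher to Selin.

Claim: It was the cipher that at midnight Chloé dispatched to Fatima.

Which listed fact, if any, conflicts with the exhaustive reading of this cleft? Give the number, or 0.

0

The cleft puts "the cipher" in focus and presupposes the open proposition with agent = Chloé, recipient = Fatima, setting = at midnight.
The exhaustive reading says no other thing fits that background.
Every other fact differs from the presupposition on some backgrounded slot, so none challenges the exhaustivity.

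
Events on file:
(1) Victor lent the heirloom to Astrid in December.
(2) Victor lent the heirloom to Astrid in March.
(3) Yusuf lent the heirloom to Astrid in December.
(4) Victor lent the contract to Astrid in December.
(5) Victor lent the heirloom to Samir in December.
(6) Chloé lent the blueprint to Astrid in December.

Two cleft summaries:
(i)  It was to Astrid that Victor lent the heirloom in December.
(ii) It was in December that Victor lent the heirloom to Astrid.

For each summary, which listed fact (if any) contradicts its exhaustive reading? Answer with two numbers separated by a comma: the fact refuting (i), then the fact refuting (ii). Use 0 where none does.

5, 2

(i): focus "Astrid". Looking for Victor as agent and the heirloom as thing and in December as setting with some other recipient — fact (5) has Samir there. Refuted.
(ii): focus "in December". Looking for Victor as agent and the heirloom as thing and Astrid as recipient with some other setting — fact (2) has in March there. Refuted.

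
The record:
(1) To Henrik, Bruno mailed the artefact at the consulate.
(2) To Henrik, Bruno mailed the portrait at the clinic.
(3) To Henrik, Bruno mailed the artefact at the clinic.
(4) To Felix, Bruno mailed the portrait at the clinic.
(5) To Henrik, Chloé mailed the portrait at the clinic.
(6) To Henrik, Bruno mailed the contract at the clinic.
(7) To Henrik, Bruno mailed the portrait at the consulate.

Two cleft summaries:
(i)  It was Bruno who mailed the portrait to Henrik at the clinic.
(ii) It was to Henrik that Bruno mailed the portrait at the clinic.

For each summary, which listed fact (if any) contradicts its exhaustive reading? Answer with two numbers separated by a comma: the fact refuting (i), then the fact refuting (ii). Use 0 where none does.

(i): focus "Bruno". Looking for thing = the portrait, recipient = Henrik, setting = at the clinic with some other agent — fact (5) has Chloé there. Refuted.
(ii): focus "Henrik". Looking for agent = Bruno, thing = the portrait, setting = at the clinic with some other recipient — fact (4) has Felix there. Refuted.

5, 4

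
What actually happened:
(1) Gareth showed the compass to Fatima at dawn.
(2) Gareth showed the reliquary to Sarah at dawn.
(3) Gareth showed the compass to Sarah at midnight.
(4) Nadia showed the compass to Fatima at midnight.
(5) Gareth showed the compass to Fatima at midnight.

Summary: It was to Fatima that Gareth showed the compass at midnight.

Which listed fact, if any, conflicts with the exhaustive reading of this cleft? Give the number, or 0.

3

The cleft puts "Fatima" in focus and presupposes the open proposition with Gareth as agent and the compass as thing and at midnight as setting.
The exhaustive reading says no other recipient fits that background.
But fact (3) also has Gareth as agent and the compass as thing and at midnight as setting, with recipient = Sarah — so the exhaustive reading fails.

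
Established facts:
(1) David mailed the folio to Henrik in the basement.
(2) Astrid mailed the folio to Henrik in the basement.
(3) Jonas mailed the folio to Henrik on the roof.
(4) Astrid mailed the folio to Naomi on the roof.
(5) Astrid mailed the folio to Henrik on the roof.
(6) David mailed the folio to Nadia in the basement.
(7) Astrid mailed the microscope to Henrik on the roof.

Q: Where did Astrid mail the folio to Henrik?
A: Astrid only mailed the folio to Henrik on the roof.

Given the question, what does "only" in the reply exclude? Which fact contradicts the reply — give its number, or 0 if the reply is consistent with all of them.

The question "Where did ...?" targets the setting, so in the reply the focus falls on "on the roof".
"Only" then excludes alternative settings while the background — same agent, thing, recipient (Astrid / the folio / Henrik) — is held fixed.
Fact (2) keeps same agent, thing, recipient (Astrid / the folio / Henrik) but has setting = in the basement; that refutes the reply.
(Fact (4) would refute a reading with focus on the recipient — but that is not what the question asks.)

2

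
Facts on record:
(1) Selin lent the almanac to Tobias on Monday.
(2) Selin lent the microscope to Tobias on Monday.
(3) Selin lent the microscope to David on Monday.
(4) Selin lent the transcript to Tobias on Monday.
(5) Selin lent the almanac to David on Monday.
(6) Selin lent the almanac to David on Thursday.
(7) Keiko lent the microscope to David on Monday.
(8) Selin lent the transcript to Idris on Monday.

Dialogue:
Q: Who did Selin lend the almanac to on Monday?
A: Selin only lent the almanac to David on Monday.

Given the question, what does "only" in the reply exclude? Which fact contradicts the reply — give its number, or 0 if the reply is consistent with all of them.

1

The question "Who did ... to ...?" targets the recipient, so in the reply the focus falls on "David".
So "only" ranges over recipients; the rest (same agent, thing, setting (Selin / the almanac / on Monday)) is presupposed.
Fact (1) keeps same agent, thing, setting (Selin / the almanac / on Monday) but has recipient = Tobias; that refutes the reply.
(Fact (3) would refute a reading with focus on the thing — but that is not what the question asks.)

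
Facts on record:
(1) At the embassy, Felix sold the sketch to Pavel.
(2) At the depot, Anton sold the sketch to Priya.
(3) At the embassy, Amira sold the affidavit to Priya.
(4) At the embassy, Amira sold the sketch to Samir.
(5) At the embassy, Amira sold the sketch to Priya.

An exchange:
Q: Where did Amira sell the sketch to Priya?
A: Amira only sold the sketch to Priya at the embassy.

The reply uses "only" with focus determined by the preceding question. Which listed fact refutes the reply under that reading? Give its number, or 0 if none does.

The question "Where did ...?" targets the setting, so in the reply the focus falls on "at the embassy".
"Only" then excludes alternative settings while the background — Amira as agent and the sketch as thing and Priya as recipient — is held fixed.
No fact keeps Amira as agent and the sketch as thing and Priya as recipient while changing the setting; every other fact differs on something backgrounded. The reply stands.
(Fact (4) would refute a reading with focus on the recipient — but that is not what the question asks.)

0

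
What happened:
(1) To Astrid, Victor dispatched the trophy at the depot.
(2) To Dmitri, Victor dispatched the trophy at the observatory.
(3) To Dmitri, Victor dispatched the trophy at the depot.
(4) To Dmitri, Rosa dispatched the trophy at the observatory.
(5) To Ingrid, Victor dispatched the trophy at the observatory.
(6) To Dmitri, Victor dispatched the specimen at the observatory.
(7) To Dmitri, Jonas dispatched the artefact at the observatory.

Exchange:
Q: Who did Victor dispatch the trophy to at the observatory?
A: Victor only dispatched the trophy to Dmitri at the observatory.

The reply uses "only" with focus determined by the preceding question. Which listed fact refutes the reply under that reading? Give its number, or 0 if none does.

5

The question "Who did ... to ...?" targets the recipient, so in the reply the focus falls on "Dmitri".
"Only" then excludes alternative recipients while the background — same agent, thing, setting (Victor / the trophy / at the observatory) — is held fixed.
Fact (5) shares the background with a different recipient (Ingrid) — counterexample.
(Fact (3) would refute a reading with focus on the setting — but that is not what the question asks.)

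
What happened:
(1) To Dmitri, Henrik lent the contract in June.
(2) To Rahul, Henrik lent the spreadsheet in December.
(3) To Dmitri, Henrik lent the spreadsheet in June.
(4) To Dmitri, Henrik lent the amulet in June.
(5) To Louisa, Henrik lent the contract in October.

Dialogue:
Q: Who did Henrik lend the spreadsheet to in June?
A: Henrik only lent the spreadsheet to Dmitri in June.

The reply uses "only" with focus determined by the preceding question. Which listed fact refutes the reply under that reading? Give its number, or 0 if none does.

0

The question "Who did ... to ...?" targets the recipient, so in the reply the focus falls on "Dmitri".
So "only" ranges over recipients; the rest (Henrik as agent and the spreadsheet as thing and in June as setting) is presupposed.
No listed fact shares that background with another recipient. Nothing contradicts the reply.
(Fact (1) would refute a reading with focus on the thing — but that is not what the question asks.)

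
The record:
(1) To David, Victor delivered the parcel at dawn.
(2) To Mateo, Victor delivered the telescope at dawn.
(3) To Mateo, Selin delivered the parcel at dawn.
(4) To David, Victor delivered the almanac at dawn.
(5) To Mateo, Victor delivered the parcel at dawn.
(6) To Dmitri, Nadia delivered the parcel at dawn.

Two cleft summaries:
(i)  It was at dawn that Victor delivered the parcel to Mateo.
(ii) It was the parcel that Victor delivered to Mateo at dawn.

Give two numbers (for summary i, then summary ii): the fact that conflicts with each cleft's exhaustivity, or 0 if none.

0, 2

(i): focus "at dawn". No fact shares agent = Victor, thing = the parcel, recipient = Mateo with a different setting. 0.
(ii): focus "the parcel". Looking for agent = Victor, recipient = Mateo, setting = at dawn with some other thing — fact (2) has the telescope there. Refuted.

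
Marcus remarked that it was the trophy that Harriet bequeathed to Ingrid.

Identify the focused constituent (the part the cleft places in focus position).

In an it-cleft "It was X that/who ...", the clefted constituent X is the focus; the that/who-clause expresses the presupposed open proposition.
Here the focus is "the trophy". The backgrounded (presupposed) material includes "Harriet" and "to Ingrid".

the trophy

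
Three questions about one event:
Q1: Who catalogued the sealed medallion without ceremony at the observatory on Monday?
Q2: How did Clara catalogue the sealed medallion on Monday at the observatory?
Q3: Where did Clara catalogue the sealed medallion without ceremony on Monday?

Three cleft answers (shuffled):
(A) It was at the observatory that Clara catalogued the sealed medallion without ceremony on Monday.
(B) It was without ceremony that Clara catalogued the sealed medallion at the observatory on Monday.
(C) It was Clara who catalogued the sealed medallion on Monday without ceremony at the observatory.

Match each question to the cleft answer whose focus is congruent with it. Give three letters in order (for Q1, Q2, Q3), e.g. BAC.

Q1 asks about the subject (agent); cleft (C) focuses "Clara", which is the subject (agent) — so Q1 → C.
Q2 asks about the manner; cleft (B) focuses "without ceremony", which is the manner — so Q2 → B.
Q3 asks about the location; cleft (A) focuses "at the observatory", which is the location — so Q3 → A.
Mapping: Q1→C, Q2→B, Q3→A.

CBA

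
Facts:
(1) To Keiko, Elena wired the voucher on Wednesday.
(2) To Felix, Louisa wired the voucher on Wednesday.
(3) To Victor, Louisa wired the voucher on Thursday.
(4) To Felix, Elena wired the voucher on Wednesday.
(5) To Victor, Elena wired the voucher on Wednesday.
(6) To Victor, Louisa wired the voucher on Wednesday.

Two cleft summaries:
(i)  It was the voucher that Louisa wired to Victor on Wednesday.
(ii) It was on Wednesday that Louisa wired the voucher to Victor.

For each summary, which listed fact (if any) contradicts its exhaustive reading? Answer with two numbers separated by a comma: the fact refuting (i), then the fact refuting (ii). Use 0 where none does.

Summary (i) focuses "the voucher" (the thing); background Louisa as agent and Victor as recipient and on Wednesday as setting. No fact matches that background with a different thing, so 0.
Summary (ii) focuses "on Wednesday" (the setting); background Louisa as agent and the voucher as thing and Victor as recipient. Fact (3) matches that background with setting = on Thursday — refutes (ii).

0, 3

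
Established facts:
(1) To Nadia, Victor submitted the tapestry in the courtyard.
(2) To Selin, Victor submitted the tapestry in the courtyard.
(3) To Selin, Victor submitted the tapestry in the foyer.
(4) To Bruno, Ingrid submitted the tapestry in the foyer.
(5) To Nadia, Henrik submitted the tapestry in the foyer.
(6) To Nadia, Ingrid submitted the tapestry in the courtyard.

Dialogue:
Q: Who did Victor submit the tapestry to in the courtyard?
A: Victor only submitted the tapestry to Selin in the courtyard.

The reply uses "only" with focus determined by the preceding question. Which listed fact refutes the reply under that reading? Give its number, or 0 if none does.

Answering "Who did ... to ...?" puts focus on the recipient — here, "Selin".
"Only" then excludes alternative recipients while the background — agent = Victor, thing = the tapestry, setting = in the courtyard — is held fixed.
Fact (1) shares the background with a different recipient (Nadia) — counterexample.
(Fact (3) would refute a reading with focus on the setting — but that is not what the question asks.)

1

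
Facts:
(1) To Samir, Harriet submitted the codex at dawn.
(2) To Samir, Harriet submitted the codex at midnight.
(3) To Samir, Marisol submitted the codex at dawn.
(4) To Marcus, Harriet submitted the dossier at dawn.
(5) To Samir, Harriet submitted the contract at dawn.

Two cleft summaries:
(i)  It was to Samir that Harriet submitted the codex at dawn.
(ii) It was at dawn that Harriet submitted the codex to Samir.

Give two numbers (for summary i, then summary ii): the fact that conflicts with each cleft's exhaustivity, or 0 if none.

0, 2

(i): focus "Samir". No fact shares Harriet as agent and the codex as thing and at dawn as setting with a different recipient. 0.
(ii): focus "at dawn". Looking for Harriet as agent and the codex as thing and Samir as recipient with some other setting — fact (2) has at midnight there. Refuted.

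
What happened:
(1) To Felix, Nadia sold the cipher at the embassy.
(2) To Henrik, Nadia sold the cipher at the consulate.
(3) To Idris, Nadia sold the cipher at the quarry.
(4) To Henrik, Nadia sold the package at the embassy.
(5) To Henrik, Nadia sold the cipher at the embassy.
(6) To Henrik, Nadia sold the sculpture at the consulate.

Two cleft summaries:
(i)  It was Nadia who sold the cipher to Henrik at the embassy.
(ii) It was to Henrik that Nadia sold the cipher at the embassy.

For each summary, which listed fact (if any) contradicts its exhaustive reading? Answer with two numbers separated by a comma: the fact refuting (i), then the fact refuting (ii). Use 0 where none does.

(i): focus "Nadia". No fact shares same thing, recipient, setting (the cipher / Henrik / at the embassy) with a different agent. 0.
(ii): focus "Henrik". Looking for same agent, thing, setting (Nadia / the cipher / at the embassy) with some other recipient — fact (1) has Felix there. Refuted.

0, 1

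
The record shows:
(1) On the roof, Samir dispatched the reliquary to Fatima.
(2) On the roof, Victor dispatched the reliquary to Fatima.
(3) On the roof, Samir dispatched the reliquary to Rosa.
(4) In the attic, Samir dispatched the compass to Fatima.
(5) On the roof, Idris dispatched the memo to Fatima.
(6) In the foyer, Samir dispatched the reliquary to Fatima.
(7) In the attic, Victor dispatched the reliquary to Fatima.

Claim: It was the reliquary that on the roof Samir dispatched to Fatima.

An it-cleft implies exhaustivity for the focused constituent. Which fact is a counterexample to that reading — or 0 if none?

Focus of the cleft: "the reliquary" (the thing). Presupposed background: agent = Samir, recipient = Fatima, setting = on the roof.
Exhaustivity: the reliquary is the only thing satisfying that background.
No listed fact matches the background with a different thing. Exhaustivity holds.

0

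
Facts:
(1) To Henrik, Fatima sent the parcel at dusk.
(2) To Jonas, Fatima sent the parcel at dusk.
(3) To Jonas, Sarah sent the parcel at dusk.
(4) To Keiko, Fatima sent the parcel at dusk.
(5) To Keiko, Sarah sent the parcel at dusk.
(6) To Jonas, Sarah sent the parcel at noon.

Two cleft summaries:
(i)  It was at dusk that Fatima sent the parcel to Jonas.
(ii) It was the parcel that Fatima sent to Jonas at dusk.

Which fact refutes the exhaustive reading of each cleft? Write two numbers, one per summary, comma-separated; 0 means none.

Summary (i) focuses "at dusk" (the setting); background agent = Fatima, thing = the parcel, recipient = Jonas. No fact matches that background with a different setting, so 0.
Summary (ii) focuses "the parcel" (the thing); background agent = Fatima, recipient = Jonas, setting = at dusk. No fact matches that background with a different thing, so 0.

0, 0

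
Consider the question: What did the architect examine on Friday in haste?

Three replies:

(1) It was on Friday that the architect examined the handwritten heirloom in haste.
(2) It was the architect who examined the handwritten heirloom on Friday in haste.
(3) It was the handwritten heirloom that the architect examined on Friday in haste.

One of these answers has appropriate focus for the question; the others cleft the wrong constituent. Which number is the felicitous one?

The question word "what" targets the direct object.
Option (1) clefts "on Friday" — the time, not what was asked.
Option (2) clefts "the architect" — the subject (agent), not what was asked.
Option (3) clefts "the handwritten heirloom" — that matches what the question asks about.
So the congruent reply is (3).

3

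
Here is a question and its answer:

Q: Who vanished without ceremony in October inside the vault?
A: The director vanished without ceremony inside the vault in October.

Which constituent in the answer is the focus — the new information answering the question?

the director

The wh-word "who" asks about the subject (agent).
In the answer, "inside the vault", "without ceremony" and "in October" are given — repeated from the question.
The constituent filling the subject (agent) gap is "the director"; that is the focus and would carry nuclear stress.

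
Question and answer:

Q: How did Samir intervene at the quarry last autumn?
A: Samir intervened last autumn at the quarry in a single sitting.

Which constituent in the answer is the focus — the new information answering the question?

The wh-word "how" asks about the manner.
In the answer, "Samir", "last autumn" and "at the quarry" are given — repeated from the question.
The constituent filling the manner gap is "in a single sitting"; that is the focus and would carry nuclear stress.

in a single sitting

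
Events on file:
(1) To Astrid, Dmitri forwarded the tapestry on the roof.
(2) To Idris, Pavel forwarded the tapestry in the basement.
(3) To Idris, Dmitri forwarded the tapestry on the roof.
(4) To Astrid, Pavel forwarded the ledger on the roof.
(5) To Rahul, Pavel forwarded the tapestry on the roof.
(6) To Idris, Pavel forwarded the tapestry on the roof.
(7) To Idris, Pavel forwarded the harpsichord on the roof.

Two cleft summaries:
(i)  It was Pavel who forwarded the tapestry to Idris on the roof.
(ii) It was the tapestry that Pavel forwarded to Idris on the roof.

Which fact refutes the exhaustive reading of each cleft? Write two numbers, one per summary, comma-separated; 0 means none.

3, 7

(i): focus "Pavel". Looking for the tapestry as thing and Idris as recipient and on the roof as setting with some other agent — fact (3) has Dmitri there. Refuted.
(ii): focus "the tapestry". Looking for Pavel as agent and Idris as recipient and on the roof as setting with some other thing — fact (7) has the harpsichord there. Refuted.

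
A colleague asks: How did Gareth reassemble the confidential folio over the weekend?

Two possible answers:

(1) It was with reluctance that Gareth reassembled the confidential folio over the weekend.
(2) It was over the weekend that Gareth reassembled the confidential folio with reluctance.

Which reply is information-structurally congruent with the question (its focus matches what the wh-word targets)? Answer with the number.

The question word "how" targets the manner.
Option (1) clefts "with reluctance" — that matches what the question asks about.
Option (2) clefts "over the weekend" — the time, not what was asked.
So the congruent reply is (1).

1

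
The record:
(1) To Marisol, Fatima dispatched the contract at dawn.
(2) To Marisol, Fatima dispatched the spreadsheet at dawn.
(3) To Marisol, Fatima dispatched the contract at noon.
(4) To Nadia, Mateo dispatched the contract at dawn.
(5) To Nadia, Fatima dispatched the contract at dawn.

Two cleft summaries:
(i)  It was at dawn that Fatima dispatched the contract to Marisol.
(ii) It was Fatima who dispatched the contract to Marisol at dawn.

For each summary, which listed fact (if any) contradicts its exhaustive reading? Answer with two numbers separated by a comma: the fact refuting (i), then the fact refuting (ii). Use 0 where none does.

(i): focus "at dawn". Looking for agent = Fatima, thing = the contract, recipient = Marisol with some other setting — fact (3) has at noon there. Refuted.
(ii): focus "Fatima". No fact shares thing = the contract, recipient = Marisol, setting = at dawn with a different agent. 0.

3, 0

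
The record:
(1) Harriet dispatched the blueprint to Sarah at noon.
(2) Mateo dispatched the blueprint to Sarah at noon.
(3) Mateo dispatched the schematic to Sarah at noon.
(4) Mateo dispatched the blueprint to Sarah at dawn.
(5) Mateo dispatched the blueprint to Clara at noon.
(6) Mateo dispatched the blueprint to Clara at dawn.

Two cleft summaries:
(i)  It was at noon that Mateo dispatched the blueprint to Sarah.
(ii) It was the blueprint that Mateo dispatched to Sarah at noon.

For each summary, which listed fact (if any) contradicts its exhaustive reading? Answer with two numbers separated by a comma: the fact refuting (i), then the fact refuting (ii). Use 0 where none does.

4, 3

(i): focus "at noon". Looking for Mateo as agent and the blueprint as thing and Sarah as recipient with some other setting — fact (4) has at dawn there. Refuted.
(ii): focus "the blueprint". Looking for Mateo as agent and Sarah as recipient and at noon as setting with some other thing — fact (3) has the schematic there. Refuted.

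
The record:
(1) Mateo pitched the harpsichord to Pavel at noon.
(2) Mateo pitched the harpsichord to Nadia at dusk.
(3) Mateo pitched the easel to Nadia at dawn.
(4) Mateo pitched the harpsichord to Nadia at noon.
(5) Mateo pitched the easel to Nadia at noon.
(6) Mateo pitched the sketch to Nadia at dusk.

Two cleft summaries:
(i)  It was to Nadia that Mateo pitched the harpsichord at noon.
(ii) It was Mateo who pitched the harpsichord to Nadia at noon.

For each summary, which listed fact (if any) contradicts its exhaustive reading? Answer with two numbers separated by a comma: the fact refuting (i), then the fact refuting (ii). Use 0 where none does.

(i): focus "Nadia". Looking for agent = Mateo, thing = the harpsichord, setting = at noon with some other recipient — fact (1) has Pavel there. Refuted.
(ii): focus "Mateo". No fact shares thing = the harpsichord, recipient = Nadia, setting = at noon with a different agent. 0.

1, 0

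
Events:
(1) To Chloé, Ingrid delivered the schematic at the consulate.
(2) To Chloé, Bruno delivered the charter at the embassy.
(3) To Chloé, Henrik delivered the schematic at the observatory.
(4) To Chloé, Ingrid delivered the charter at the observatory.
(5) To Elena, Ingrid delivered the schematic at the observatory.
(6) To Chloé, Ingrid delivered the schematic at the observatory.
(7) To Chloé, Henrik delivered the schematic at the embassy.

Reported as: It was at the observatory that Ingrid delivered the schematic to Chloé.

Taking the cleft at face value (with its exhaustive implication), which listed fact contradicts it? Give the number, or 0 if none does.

1

The cleft puts "at the observatory" in focus and presupposes the open proposition with agent = Ingrid, thing = the schematic, recipient = Chloé.
Exhaustivity: at the observatory is the only setting satisfying that background.
But fact (1) also has agent = Ingrid, thing = the schematic, recipient = Chloé, with setting = at the consulate — so the exhaustive reading fails.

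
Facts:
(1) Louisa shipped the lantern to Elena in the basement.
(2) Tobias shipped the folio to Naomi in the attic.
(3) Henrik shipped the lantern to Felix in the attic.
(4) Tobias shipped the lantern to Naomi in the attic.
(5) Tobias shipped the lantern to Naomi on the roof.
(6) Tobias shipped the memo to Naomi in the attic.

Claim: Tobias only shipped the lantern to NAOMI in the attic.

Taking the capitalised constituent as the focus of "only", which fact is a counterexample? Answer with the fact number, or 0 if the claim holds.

0

The capitals mark "Naomi" as focus. So "only" rules out other recipients, with the rest (same agent, thing, setting (Tobias / the lantern / in the attic)) as background.
Every other fact changes something in the background, not just the recipient. Nothing refutes the claim.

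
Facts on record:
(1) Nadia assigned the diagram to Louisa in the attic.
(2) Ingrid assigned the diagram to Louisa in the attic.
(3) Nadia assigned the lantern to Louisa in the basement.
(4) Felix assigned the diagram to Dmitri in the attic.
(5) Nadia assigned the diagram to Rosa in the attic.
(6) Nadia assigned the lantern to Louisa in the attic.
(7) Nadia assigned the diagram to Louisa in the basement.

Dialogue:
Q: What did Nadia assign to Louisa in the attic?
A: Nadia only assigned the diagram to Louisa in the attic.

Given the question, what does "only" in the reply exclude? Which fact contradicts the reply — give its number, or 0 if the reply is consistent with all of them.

6

Answering "What did ...?" puts focus on the thing — here, "the diagram".
So "only" ranges over things; the rest (same agent, recipient, setting (Nadia / Louisa / in the attic)) is presupposed.
Fact (6) shares the background with a different thing (the lantern) — counterexample.
(Fact (5) would refute a reading with focus on the recipient — but that is not what the question asks.)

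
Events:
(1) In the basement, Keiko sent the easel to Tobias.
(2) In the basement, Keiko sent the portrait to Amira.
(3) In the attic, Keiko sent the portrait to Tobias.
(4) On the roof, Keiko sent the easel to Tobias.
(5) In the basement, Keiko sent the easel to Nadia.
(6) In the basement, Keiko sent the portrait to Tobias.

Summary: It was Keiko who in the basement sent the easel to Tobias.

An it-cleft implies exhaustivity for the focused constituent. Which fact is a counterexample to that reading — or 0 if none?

Focus of the cleft: "Keiko" (the agent). Presupposed background: same thing, recipient, setting (the easel / Tobias / in the basement).
The exhaustive reading says no other agent fits that background.
Every other fact differs from the presupposition on some backgrounded slot, so none challenges the exhaustivity.

0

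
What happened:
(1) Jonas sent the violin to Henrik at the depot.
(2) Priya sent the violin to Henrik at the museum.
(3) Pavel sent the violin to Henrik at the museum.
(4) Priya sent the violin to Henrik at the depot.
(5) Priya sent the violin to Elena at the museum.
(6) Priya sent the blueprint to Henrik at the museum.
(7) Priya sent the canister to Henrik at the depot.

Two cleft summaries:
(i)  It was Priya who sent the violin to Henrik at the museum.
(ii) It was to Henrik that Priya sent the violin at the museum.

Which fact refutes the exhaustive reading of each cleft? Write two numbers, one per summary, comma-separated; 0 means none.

3, 5

Summary (i) focuses "Priya" (the agent); background same thing, recipient, setting (the violin / Henrik / at the museum). Fact (3) matches that background with agent = Pavel — refutes (i).
Summary (ii) focuses "Henrik" (the recipient); background same agent, thing, setting (Priya / the violin / at the museum). Fact (5) matches that background with recipient = Elena — refutes (ii).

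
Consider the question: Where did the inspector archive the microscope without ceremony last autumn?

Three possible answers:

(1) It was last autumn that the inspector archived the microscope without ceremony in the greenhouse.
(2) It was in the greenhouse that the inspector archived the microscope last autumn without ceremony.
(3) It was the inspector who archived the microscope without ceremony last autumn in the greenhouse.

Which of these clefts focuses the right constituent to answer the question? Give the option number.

The question word "where" targets the location.
Option (1) clefts "last autumn" — the time, not what was asked.
Option (2) clefts "in the greenhouse" — that matches what the question asks about.
Option (3) clefts "the inspector" — the subject (agent), not what was asked.
So the congruent reply is (2).

2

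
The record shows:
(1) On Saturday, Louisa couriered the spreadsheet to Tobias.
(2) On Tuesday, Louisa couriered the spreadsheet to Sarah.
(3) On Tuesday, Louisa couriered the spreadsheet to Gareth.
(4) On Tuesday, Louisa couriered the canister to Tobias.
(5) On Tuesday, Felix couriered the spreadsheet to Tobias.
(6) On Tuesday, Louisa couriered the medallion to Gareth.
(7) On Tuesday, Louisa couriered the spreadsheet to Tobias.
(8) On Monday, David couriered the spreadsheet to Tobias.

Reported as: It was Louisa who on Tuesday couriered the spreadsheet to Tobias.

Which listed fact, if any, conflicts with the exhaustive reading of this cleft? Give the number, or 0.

5

Focus of the cleft: "Louisa" (the agent). Presupposed background: the spreadsheet as thing and Tobias as recipient and on Tuesday as setting.
The exhaustive reading says no other agent fits that background.
But fact (5) also has the spreadsheet as thing and Tobias as recipient and on Tuesday as setting, with agent = Felix — so the exhaustive reading fails.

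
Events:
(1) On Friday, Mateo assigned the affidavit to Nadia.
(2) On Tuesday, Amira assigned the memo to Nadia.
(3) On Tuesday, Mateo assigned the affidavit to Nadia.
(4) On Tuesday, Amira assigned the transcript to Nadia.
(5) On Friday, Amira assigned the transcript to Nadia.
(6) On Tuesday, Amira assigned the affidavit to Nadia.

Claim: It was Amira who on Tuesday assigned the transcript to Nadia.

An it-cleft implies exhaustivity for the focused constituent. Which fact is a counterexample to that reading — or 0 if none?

0

Focus of the cleft: "Amira" (the agent). Presupposed background: thing = the transcript, recipient = Nadia, setting = on Tuesday.
The exhaustive reading says no other agent fits that background.
No listed fact matches the background with a different agent. Exhaustivity holds.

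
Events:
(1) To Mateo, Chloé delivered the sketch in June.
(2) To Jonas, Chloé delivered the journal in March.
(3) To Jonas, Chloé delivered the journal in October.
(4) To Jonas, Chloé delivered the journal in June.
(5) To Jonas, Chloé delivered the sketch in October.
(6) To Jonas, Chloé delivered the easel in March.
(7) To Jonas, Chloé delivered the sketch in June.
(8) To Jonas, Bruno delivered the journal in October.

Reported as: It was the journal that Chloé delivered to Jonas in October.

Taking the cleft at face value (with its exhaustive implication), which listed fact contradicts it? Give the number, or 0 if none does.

The cleft puts "the journal" in focus and presupposes the open proposition with same agent, recipient, setting (Chloé / Jonas / in October).
Exhaustivity: the journal is the only thing satisfying that background.
But fact (5) also has same agent, recipient, setting (Chloé / Jonas / in October), with thing = the sketch — so the exhaustive reading fails.

5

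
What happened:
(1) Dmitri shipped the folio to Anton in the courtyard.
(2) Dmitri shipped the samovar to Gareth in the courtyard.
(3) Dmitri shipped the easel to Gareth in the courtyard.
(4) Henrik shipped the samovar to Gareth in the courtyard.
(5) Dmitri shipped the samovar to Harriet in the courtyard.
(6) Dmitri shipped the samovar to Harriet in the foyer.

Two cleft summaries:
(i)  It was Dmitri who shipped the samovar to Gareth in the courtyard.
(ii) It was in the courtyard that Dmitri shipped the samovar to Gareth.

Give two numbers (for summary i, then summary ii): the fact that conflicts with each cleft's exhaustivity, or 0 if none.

(i): focus "Dmitri". Looking for same thing, recipient, setting (the samovar / Gareth / in the courtyard) with some other agent — fact (4) has Henrik there. Refuted.
(ii): focus "in the courtyard". No fact shares same agent, thing, recipient (Dmitri / the samovar / Gareth) with a different setting. 0.

4, 0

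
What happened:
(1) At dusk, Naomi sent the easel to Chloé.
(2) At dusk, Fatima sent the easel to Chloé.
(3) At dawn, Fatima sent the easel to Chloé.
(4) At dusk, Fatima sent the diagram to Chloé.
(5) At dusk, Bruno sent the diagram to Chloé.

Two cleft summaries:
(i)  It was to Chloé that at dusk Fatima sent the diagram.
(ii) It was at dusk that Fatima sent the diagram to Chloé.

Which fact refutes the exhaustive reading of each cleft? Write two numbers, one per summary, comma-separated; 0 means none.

Summary (i) focuses "Chloé" (the recipient); background Fatima as agent and the diagram as thing and at dusk as setting. No fact matches that background with a different recipient, so 0.
Summary (ii) focuses "at dusk" (the setting); background Fatima as agent and the diagram as thing and Chloé as recipient. No fact matches that background with a different setting, so 0.

0, 0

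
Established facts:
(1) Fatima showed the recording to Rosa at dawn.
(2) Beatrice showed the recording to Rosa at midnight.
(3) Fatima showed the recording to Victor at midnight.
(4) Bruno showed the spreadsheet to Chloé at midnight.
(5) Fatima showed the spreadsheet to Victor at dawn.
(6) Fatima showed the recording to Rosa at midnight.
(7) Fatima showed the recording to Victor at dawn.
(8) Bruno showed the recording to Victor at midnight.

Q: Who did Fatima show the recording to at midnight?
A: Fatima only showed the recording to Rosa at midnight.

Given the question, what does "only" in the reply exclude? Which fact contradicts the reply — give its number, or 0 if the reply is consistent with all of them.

The question "Who did ... to ...?" targets the recipient, so in the reply the focus falls on "Rosa".
So "only" ranges over recipients; the rest (Fatima as agent and the recording as thing and at midnight as setting) is presupposed.
Fact (3) shares the background with a different recipient (Victor) — counterexample.
(Fact (1) would refute a reading with focus on the setting — but that is not what the question asks.)

3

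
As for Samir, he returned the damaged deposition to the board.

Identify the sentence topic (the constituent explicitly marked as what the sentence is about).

Samir

The construction explicitly marks "Samir" as what the sentence is about — the topic.
The remainder of the clause is the comment (what is said about the topic).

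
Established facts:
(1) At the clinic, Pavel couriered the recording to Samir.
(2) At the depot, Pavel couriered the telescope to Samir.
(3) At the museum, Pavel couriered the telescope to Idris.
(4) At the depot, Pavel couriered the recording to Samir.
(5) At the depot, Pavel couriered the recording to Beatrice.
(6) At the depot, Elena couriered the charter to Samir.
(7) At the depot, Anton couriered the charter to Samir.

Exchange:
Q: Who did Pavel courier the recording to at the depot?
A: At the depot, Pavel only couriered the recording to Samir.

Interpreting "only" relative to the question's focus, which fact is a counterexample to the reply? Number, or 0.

5

The question "Who did ... to ...?" targets the recipient, so in the reply the focus falls on "Samir".
So "only" ranges over recipients; the rest (Pavel as agent and the recording as thing and at the depot as setting) is presupposed.
Fact (5) keeps Pavel as agent and the recording as thing and at the depot as setting but has recipient = Beatrice; that refutes the reply.
(Fact (1) would refute a reading with focus on the setting — but that is not what the question asks.)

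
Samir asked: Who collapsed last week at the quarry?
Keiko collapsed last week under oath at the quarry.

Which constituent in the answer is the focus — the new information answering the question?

The wh-word "who" asks about the subject (agent).
In the answer, "at the quarry" and "last week" are given — repeated from the question.
"under oath" is also new, but it specifies the manner, which is not what the question asks about — so it is not the focus.
The constituent filling the subject (agent) gap is "Keiko"; that is the focus.

Keiko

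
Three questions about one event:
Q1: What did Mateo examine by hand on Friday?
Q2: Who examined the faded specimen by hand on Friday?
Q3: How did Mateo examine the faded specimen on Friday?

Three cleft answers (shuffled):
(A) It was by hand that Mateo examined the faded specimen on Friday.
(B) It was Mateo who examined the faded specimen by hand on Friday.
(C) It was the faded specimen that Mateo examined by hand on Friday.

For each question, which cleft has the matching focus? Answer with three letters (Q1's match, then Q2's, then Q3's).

CBA

Q1 asks about the direct object; cleft (C) focuses "the faded specimen", which is the direct object — so Q1 → C.
Q2 asks about the subject (agent); cleft (B) focuses "Mateo", which is the subject (agent) — so Q2 → B.
Q3 asks about the manner; cleft (A) focuses "by hand", which is the manner — so Q3 → A.
Mapping: Q1→C, Q2→B, Q3→A.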